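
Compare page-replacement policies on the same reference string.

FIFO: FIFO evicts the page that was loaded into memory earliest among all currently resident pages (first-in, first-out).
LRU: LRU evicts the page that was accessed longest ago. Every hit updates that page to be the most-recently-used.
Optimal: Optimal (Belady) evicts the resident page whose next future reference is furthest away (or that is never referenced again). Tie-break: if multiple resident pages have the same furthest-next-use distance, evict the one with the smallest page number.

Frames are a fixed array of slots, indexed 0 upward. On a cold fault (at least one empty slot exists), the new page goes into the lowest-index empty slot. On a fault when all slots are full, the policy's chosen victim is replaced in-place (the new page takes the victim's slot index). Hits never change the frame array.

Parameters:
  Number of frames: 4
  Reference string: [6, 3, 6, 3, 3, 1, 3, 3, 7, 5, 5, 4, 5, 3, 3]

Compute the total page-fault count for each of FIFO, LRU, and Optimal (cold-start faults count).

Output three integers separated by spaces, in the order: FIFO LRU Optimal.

Answer: 7 6 6

Derivation:
--- FIFO ---
  step 0: ref 6 -> FAULT, frames=[6,-,-,-] (faults so far: 1)
  step 1: ref 3 -> FAULT, frames=[6,3,-,-] (faults so far: 2)
  step 2: ref 6 -> HIT, frames=[6,3,-,-] (faults so far: 2)
  step 3: ref 3 -> HIT, frames=[6,3,-,-] (faults so far: 2)
  step 4: ref 3 -> HIT, frames=[6,3,-,-] (faults so far: 2)
  step 5: ref 1 -> FAULT, frames=[6,3,1,-] (faults so far: 3)
  step 6: ref 3 -> HIT, frames=[6,3,1,-] (faults so far: 3)
  step 7: ref 3 -> HIT, frames=[6,3,1,-] (faults so far: 3)
  step 8: ref 7 -> FAULT, frames=[6,3,1,7] (faults so far: 4)
  step 9: ref 5 -> FAULT, evict 6, frames=[5,3,1,7] (faults so far: 5)
  step 10: ref 5 -> HIT, frames=[5,3,1,7] (faults so far: 5)
  step 11: ref 4 -> FAULT, evict 3, frames=[5,4,1,7] (faults so far: 6)
  step 12: ref 5 -> HIT, frames=[5,4,1,7] (faults so far: 6)
  step 13: ref 3 -> FAULT, evict 1, frames=[5,4,3,7] (faults so far: 7)
  step 14: ref 3 -> HIT, frames=[5,4,3,7] (faults so far: 7)
  FIFO total faults: 7
--- LRU ---
  step 0: ref 6 -> FAULT, frames=[6,-,-,-] (faults so far: 1)
  step 1: ref 3 -> FAULT, frames=[6,3,-,-] (faults so far: 2)
  step 2: ref 6 -> HIT, frames=[6,3,-,-] (faults so far: 2)
  step 3: ref 3 -> HIT, frames=[6,3,-,-] (faults so far: 2)
  step 4: ref 3 -> HIT, frames=[6,3,-,-] (faults so far: 2)
  step 5: ref 1 -> FAULT, frames=[6,3,1,-] (faults so far: 3)
  step 6: ref 3 -> HIT, frames=[6,3,1,-] (faults so far: 3)
  step 7: ref 3 -> HIT, frames=[6,3,1,-] (faults so far: 3)
  step 8: ref 7 -> FAULT, frames=[6,3,1,7] (faults so far: 4)
  step 9: ref 5 -> FAULT, evict 6, frames=[5,3,1,7] (faults so far: 5)
  step 10: ref 5 -> HIT, frames=[5,3,1,7] (faults so far: 5)
  step 11: ref 4 -> FAULT, evict 1, frames=[5,3,4,7] (faults so far: 6)
  step 12: ref 5 -> HIT, frames=[5,3,4,7] (faults so far: 6)
  step 13: ref 3 -> HIT, frames=[5,3,4,7] (faults so far: 6)
  step 14: ref 3 -> HIT, frames=[5,3,4,7] (faults so far: 6)
  LRU total faults: 6
--- Optimal ---
  step 0: ref 6 -> FAULT, frames=[6,-,-,-] (faults so far: 1)
  step 1: ref 3 -> FAULT, frames=[6,3,-,-] (faults so far: 2)
  step 2: ref 6 -> HIT, frames=[6,3,-,-] (faults so far: 2)
  step 3: ref 3 -> HIT, frames=[6,3,-,-] (faults so far: 2)
  step 4: ref 3 -> HIT, frames=[6,3,-,-] (faults so far: 2)
  step 5: ref 1 -> FAULT, frames=[6,3,1,-] (faults so far: 3)
  step 6: ref 3 -> HIT, frames=[6,3,1,-] (faults so far: 3)
  step 7: ref 3 -> HIT, frames=[6,3,1,-] (faults so far: 3)
  step 8: ref 7 -> FAULT, frames=[6,3,1,7] (faults so far: 4)
  step 9: ref 5 -> FAULT, evict 1, frames=[6,3,5,7] (faults so far: 5)
  step 10: ref 5 -> HIT, frames=[6,3,5,7] (faults so far: 5)
  step 11: ref 4 -> FAULT, evict 6, frames=[4,3,5,7] (faults so far: 6)
  step 12: ref 5 -> HIT, frames=[4,3,5,7] (faults so far: 6)
  step 13: ref 3 -> HIT, frames=[4,3,5,7] (faults so far: 6)
  step 14: ref 3 -> HIT, frames=[4,3,5,7] (faults so far: 6)
  Optimal total faults: 6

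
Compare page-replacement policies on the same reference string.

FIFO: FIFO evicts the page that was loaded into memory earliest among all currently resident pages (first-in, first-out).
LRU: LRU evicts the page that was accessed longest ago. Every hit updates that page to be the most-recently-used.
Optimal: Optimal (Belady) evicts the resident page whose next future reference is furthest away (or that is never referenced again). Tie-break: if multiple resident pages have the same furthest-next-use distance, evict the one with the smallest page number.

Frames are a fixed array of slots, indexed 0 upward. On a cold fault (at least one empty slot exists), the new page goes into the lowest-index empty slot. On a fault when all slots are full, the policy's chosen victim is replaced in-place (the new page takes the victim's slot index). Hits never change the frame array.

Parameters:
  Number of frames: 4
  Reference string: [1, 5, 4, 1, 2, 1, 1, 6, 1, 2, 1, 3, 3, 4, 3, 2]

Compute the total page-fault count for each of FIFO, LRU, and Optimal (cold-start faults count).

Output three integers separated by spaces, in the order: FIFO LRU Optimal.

Answer: 9 7 6

Derivation:
--- FIFO ---
  step 0: ref 1 -> FAULT, frames=[1,-,-,-] (faults so far: 1)
  step 1: ref 5 -> FAULT, frames=[1,5,-,-] (faults so far: 2)
  step 2: ref 4 -> FAULT, frames=[1,5,4,-] (faults so far: 3)
  step 3: ref 1 -> HIT, frames=[1,5,4,-] (faults so far: 3)
  step 4: ref 2 -> FAULT, frames=[1,5,4,2] (faults so far: 4)
  step 5: ref 1 -> HIT, frames=[1,5,4,2] (faults so far: 4)
  step 6: ref 1 -> HIT, frames=[1,5,4,2] (faults so far: 4)
  step 7: ref 6 -> FAULT, evict 1, frames=[6,5,4,2] (faults so far: 5)
  step 8: ref 1 -> FAULT, evict 5, frames=[6,1,4,2] (faults so far: 6)
  step 9: ref 2 -> HIT, frames=[6,1,4,2] (faults so far: 6)
  step 10: ref 1 -> HIT, frames=[6,1,4,2] (faults so far: 6)
  step 11: ref 3 -> FAULT, evict 4, frames=[6,1,3,2] (faults so far: 7)
  step 12: ref 3 -> HIT, frames=[6,1,3,2] (faults so far: 7)
  step 13: ref 4 -> FAULT, evict 2, frames=[6,1,3,4] (faults so far: 8)
  step 14: ref 3 -> HIT, frames=[6,1,3,4] (faults so far: 8)
  step 15: ref 2 -> FAULT, evict 6, frames=[2,1,3,4] (faults so far: 9)
  FIFO total faults: 9
--- LRU ---
  step 0: ref 1 -> FAULT, frames=[1,-,-,-] (faults so far: 1)
  step 1: ref 5 -> FAULT, frames=[1,5,-,-] (faults so far: 2)
  step 2: ref 4 -> FAULT, frames=[1,5,4,-] (faults so far: 3)
  step 3: ref 1 -> HIT, frames=[1,5,4,-] (faults so far: 3)
  step 4: ref 2 -> FAULT, frames=[1,5,4,2] (faults so far: 4)
  step 5: ref 1 -> HIT, frames=[1,5,4,2] (faults so far: 4)
  step 6: ref 1 -> HIT, frames=[1,5,4,2] (faults so far: 4)
  step 7: ref 6 -> FAULT, evict 5, frames=[1,6,4,2] (faults so far: 5)
  step 8: ref 1 -> HIT, frames=[1,6,4,2] (faults so far: 5)
  step 9: ref 2 -> HIT, frames=[1,6,4,2] (faults so far: 5)
  step 10: ref 1 -> HIT, frames=[1,6,4,2] (faults so far: 5)
  step 11: ref 3 -> FAULT, evict 4, frames=[1,6,3,2] (faults so far: 6)
  step 12: ref 3 -> HIT, frames=[1,6,3,2] (faults so far: 6)
  step 13: ref 4 -> FAULT, evict 6, frames=[1,4,3,2] (faults so far: 7)
  step 14: ref 3 -> HIT, frames=[1,4,3,2] (faults so far: 7)
  step 15: ref 2 -> HIT, frames=[1,4,3,2] (faults so far: 7)
  LRU total faults: 7
--- Optimal ---
  step 0: ref 1 -> FAULT, frames=[1,-,-,-] (faults so far: 1)
  step 1: ref 5 -> FAULT, frames=[1,5,-,-] (faults so far: 2)
  step 2: ref 4 -> FAULT, frames=[1,5,4,-] (faults so far: 3)
  step 3: ref 1 -> HIT, frames=[1,5,4,-] (faults so far: 3)
  step 4: ref 2 -> FAULT, frames=[1,5,4,2] (faults so far: 4)
  step 5: ref 1 -> HIT, frames=[1,5,4,2] (faults so far: 4)
  step 6: ref 1 -> HIT, frames=[1,5,4,2] (faults so far: 4)
  step 7: ref 6 -> FAULT, evict 5, frames=[1,6,4,2] (faults so far: 5)
  step 8: ref 1 -> HIT, frames=[1,6,4,2] (faults so far: 5)
  step 9: ref 2 -> HIT, frames=[1,6,4,2] (faults so far: 5)
  step 10: ref 1 -> HIT, frames=[1,6,4,2] (faults so far: 5)
  step 11: ref 3 -> FAULT, evict 1, frames=[3,6,4,2] (faults so far: 6)
  step 12: ref 3 -> HIT, frames=[3,6,4,2] (faults so far: 6)
  step 13: ref 4 -> HIT, frames=[3,6,4,2] (faults so far: 6)
  step 14: ref 3 -> HIT, frames=[3,6,4,2] (faults so far: 6)
  step 15: ref 2 -> HIT, frames=[3,6,4,2] (faults so far: 6)
  Optimal total faults: 6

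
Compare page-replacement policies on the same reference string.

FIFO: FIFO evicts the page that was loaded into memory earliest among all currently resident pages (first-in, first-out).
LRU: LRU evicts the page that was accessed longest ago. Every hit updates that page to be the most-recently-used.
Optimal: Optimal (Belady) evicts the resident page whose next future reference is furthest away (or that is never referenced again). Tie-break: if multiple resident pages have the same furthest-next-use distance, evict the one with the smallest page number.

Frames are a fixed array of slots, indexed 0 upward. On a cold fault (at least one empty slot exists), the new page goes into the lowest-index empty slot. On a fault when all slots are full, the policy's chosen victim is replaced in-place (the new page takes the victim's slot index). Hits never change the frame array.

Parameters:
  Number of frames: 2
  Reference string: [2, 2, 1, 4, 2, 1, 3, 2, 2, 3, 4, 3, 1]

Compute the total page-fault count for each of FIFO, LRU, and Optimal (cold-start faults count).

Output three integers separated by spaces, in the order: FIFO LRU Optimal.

--- FIFO ---
  step 0: ref 2 -> FAULT, frames=[2,-] (faults so far: 1)
  step 1: ref 2 -> HIT, frames=[2,-] (faults so far: 1)
  step 2: ref 1 -> FAULT, frames=[2,1] (faults so far: 2)
  step 3: ref 4 -> FAULT, evict 2, frames=[4,1] (faults so far: 3)
  step 4: ref 2 -> FAULT, evict 1, frames=[4,2] (faults so far: 4)
  step 5: ref 1 -> FAULT, evict 4, frames=[1,2] (faults so far: 5)
  step 6: ref 3 -> FAULT, evict 2, frames=[1,3] (faults so far: 6)
  step 7: ref 2 -> FAULT, evict 1, frames=[2,3] (faults so far: 7)
  step 8: ref 2 -> HIT, frames=[2,3] (faults so far: 7)
  step 9: ref 3 -> HIT, frames=[2,3] (faults so far: 7)
  step 10: ref 4 -> FAULT, evict 3, frames=[2,4] (faults so far: 8)
  step 11: ref 3 -> FAULT, evict 2, frames=[3,4] (faults so far: 9)
  step 12: ref 1 -> FAULT, evict 4, frames=[3,1] (faults so far: 10)
  FIFO total faults: 10
--- LRU ---
  step 0: ref 2 -> FAULT, frames=[2,-] (faults so far: 1)
  step 1: ref 2 -> HIT, frames=[2,-] (faults so far: 1)
  step 2: ref 1 -> FAULT, frames=[2,1] (faults so far: 2)
  step 3: ref 4 -> FAULT, evict 2, frames=[4,1] (faults so far: 3)
  step 4: ref 2 -> FAULT, evict 1, frames=[4,2] (faults so far: 4)
  step 5: ref 1 -> FAULT, evict 4, frames=[1,2] (faults so far: 5)
  step 6: ref 3 -> FAULT, evict 2, frames=[1,3] (faults so far: 6)
  step 7: ref 2 -> FAULT, evict 1, frames=[2,3] (faults so far: 7)
  step 8: ref 2 -> HIT, frames=[2,3] (faults so far: 7)
  step 9: ref 3 -> HIT, frames=[2,3] (faults so far: 7)
  step 10: ref 4 -> FAULT, evict 2, frames=[4,3] (faults so far: 8)
  step 11: ref 3 -> HIT, frames=[4,3] (faults so far: 8)
  step 12: ref 1 -> FAULT, evict 4, frames=[1,3] (faults so far: 9)
  LRU total faults: 9
--- Optimal ---
  step 0: ref 2 -> FAULT, frames=[2,-] (faults so far: 1)
  step 1: ref 2 -> HIT, frames=[2,-] (faults so far: 1)
  step 2: ref 1 -> FAULT, frames=[2,1] (faults so far: 2)
  step 3: ref 4 -> FAULT, evict 1, frames=[2,4] (faults so far: 3)
  step 4: ref 2 -> HIT, frames=[2,4] (faults so far: 3)
  step 5: ref 1 -> FAULT, evict 4, frames=[2,1] (faults so far: 4)
  step 6: ref 3 -> FAULT, evict 1, frames=[2,3] (faults so far: 5)
  step 7: ref 2 -> HIT, frames=[2,3] (faults so far: 5)
  step 8: ref 2 -> HIT, frames=[2,3] (faults so far: 5)
  step 9: ref 3 -> HIT, frames=[2,3] (faults so far: 5)
  step 10: ref 4 -> FAULT, evict 2, frames=[4,3] (faults so far: 6)
  step 11: ref 3 -> HIT, frames=[4,3] (faults so far: 6)
  step 12: ref 1 -> FAULT, evict 3, frames=[4,1] (faults so far: 7)
  Optimal total faults: 7

Answer: 10 9 7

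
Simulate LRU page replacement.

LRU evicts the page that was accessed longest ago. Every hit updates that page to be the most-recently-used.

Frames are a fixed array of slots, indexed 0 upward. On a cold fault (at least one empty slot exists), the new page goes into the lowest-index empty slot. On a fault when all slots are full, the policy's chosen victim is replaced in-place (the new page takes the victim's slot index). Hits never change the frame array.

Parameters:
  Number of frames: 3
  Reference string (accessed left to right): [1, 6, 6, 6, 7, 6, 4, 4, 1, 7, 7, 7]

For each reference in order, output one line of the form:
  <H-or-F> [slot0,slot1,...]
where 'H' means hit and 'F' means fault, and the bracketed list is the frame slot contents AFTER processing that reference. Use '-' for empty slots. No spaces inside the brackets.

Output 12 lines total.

F [1,-,-]
F [1,6,-]
H [1,6,-]
H [1,6,-]
F [1,6,7]
H [1,6,7]
F [4,6,7]
H [4,6,7]
F [4,6,1]
F [4,7,1]
H [4,7,1]
H [4,7,1]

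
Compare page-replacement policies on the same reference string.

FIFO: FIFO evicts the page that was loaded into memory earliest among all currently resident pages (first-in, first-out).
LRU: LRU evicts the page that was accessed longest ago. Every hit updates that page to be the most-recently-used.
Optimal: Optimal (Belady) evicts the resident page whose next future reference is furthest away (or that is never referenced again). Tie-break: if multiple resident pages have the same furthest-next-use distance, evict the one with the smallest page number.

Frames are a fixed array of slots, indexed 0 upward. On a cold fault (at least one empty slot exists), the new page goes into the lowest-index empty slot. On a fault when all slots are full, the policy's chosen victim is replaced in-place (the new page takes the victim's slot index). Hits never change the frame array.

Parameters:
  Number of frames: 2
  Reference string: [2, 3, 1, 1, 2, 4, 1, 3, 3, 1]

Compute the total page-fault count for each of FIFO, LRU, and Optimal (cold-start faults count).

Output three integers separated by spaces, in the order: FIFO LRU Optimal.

--- FIFO ---
  step 0: ref 2 -> FAULT, frames=[2,-] (faults so far: 1)
  step 1: ref 3 -> FAULT, frames=[2,3] (faults so far: 2)
  step 2: ref 1 -> FAULT, evict 2, frames=[1,3] (faults so far: 3)
  step 3: ref 1 -> HIT, frames=[1,3] (faults so far: 3)
  step 4: ref 2 -> FAULT, evict 3, frames=[1,2] (faults so far: 4)
  step 5: ref 4 -> FAULT, evict 1, frames=[4,2] (faults so far: 5)
  step 6: ref 1 -> FAULT, evict 2, frames=[4,1] (faults so far: 6)
  step 7: ref 3 -> FAULT, evict 4, frames=[3,1] (faults so far: 7)
  step 8: ref 3 -> HIT, frames=[3,1] (faults so far: 7)
  step 9: ref 1 -> HIT, frames=[3,1] (faults so far: 7)
  FIFO total faults: 7
--- LRU ---
  step 0: ref 2 -> FAULT, frames=[2,-] (faults so far: 1)
  step 1: ref 3 -> FAULT, frames=[2,3] (faults so far: 2)
  step 2: ref 1 -> FAULT, evict 2, frames=[1,3] (faults so far: 3)
  step 3: ref 1 -> HIT, frames=[1,3] (faults so far: 3)
  step 4: ref 2 -> FAULT, evict 3, frames=[1,2] (faults so far: 4)
  step 5: ref 4 -> FAULT, evict 1, frames=[4,2] (faults so far: 5)
  step 6: ref 1 -> FAULT, evict 2, frames=[4,1] (faults so far: 6)
  step 7: ref 3 -> FAULT, evict 4, frames=[3,1] (faults so far: 7)
  step 8: ref 3 -> HIT, frames=[3,1] (faults so far: 7)
  step 9: ref 1 -> HIT, frames=[3,1] (faults so far: 7)
  LRU total faults: 7
--- Optimal ---
  step 0: ref 2 -> FAULT, frames=[2,-] (faults so far: 1)
  step 1: ref 3 -> FAULT, frames=[2,3] (faults so far: 2)
  step 2: ref 1 -> FAULT, evict 3, frames=[2,1] (faults so far: 3)
  step 3: ref 1 -> HIT, frames=[2,1] (faults so far: 3)
  step 4: ref 2 -> HIT, frames=[2,1] (faults so far: 3)
  step 5: ref 4 -> FAULT, evict 2, frames=[4,1] (faults so far: 4)
  step 6: ref 1 -> HIT, frames=[4,1] (faults so far: 4)
  step 7: ref 3 -> FAULT, evict 4, frames=[3,1] (faults so far: 5)
  step 8: ref 3 -> HIT, frames=[3,1] (faults so far: 5)
  step 9: ref 1 -> HIT, frames=[3,1] (faults so far: 5)
  Optimal total faults: 5

Answer: 7 7 5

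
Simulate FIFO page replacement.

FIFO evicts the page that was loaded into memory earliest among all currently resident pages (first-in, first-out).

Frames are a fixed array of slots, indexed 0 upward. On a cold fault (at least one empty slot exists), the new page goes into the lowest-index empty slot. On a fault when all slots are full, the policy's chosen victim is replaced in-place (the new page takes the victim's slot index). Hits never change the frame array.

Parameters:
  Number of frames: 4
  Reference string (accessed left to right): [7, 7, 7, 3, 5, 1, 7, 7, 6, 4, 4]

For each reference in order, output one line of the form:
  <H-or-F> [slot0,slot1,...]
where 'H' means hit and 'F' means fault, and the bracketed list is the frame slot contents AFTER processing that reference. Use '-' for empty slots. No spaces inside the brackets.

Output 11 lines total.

F [7,-,-,-]
H [7,-,-,-]
H [7,-,-,-]
F [7,3,-,-]
F [7,3,5,-]
F [7,3,5,1]
H [7,3,5,1]
H [7,3,5,1]
F [6,3,5,1]
F [6,4,5,1]
H [6,4,5,1]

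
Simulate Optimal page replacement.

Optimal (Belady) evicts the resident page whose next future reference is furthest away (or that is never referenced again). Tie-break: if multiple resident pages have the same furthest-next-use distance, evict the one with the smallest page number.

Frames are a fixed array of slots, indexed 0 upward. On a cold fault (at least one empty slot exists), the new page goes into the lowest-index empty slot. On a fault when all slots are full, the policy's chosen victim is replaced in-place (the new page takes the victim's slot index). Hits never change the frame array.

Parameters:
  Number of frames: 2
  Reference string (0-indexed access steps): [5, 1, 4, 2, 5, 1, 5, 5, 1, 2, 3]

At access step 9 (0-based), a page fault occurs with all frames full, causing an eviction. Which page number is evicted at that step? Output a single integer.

Step 0: ref 5 -> FAULT, frames=[5,-]
Step 1: ref 1 -> FAULT, frames=[5,1]
Step 2: ref 4 -> FAULT, evict 1, frames=[5,4]
Step 3: ref 2 -> FAULT, evict 4, frames=[5,2]
Step 4: ref 5 -> HIT, frames=[5,2]
Step 5: ref 1 -> FAULT, evict 2, frames=[5,1]
Step 6: ref 5 -> HIT, frames=[5,1]
Step 7: ref 5 -> HIT, frames=[5,1]
Step 8: ref 1 -> HIT, frames=[5,1]
Step 9: ref 2 -> FAULT, evict 1, frames=[5,2]
At step 9: evicted page 1

Answer: 1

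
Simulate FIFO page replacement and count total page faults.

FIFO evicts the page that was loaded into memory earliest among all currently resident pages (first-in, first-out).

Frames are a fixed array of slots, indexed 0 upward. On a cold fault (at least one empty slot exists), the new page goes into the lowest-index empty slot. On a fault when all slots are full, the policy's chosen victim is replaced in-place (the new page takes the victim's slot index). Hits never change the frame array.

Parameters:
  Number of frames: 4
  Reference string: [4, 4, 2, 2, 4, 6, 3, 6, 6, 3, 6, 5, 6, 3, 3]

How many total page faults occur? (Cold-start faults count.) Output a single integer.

Answer: 5

Derivation:
Step 0: ref 4 → FAULT, frames=[4,-,-,-]
Step 1: ref 4 → HIT, frames=[4,-,-,-]
Step 2: ref 2 → FAULT, frames=[4,2,-,-]
Step 3: ref 2 → HIT, frames=[4,2,-,-]
Step 4: ref 4 → HIT, frames=[4,2,-,-]
Step 5: ref 6 → FAULT, frames=[4,2,6,-]
Step 6: ref 3 → FAULT, frames=[4,2,6,3]
Step 7: ref 6 → HIT, frames=[4,2,6,3]
Step 8: ref 6 → HIT, frames=[4,2,6,3]
Step 9: ref 3 → HIT, frames=[4,2,6,3]
Step 10: ref 6 → HIT, frames=[4,2,6,3]
Step 11: ref 5 → FAULT (evict 4), frames=[5,2,6,3]
Step 12: ref 6 → HIT, frames=[5,2,6,3]
Step 13: ref 3 → HIT, frames=[5,2,6,3]
Step 14: ref 3 → HIT, frames=[5,2,6,3]
Total faults: 5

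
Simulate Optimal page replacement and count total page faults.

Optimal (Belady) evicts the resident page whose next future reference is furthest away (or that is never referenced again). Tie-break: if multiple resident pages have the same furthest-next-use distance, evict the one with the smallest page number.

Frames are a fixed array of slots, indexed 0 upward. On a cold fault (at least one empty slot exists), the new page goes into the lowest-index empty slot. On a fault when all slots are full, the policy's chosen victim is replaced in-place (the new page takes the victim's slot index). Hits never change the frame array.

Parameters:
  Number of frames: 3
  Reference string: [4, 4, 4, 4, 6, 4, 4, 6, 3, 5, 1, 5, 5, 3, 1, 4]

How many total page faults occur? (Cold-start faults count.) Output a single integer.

Answer: 6

Derivation:
Step 0: ref 4 → FAULT, frames=[4,-,-]
Step 1: ref 4 → HIT, frames=[4,-,-]
Step 2: ref 4 → HIT, frames=[4,-,-]
Step 3: ref 4 → HIT, frames=[4,-,-]
Step 4: ref 6 → FAULT, frames=[4,6,-]
Step 5: ref 4 → HIT, frames=[4,6,-]
Step 6: ref 4 → HIT, frames=[4,6,-]
Step 7: ref 6 → HIT, frames=[4,6,-]
Step 8: ref 3 → FAULT, frames=[4,6,3]
Step 9: ref 5 → FAULT (evict 6), frames=[4,5,3]
Step 10: ref 1 → FAULT (evict 4), frames=[1,5,3]
Step 11: ref 5 → HIT, frames=[1,5,3]
Step 12: ref 5 → HIT, frames=[1,5,3]
Step 13: ref 3 → HIT, frames=[1,5,3]
Step 14: ref 1 → HIT, frames=[1,5,3]
Step 15: ref 4 → FAULT (evict 1), frames=[4,5,3]
Total faults: 6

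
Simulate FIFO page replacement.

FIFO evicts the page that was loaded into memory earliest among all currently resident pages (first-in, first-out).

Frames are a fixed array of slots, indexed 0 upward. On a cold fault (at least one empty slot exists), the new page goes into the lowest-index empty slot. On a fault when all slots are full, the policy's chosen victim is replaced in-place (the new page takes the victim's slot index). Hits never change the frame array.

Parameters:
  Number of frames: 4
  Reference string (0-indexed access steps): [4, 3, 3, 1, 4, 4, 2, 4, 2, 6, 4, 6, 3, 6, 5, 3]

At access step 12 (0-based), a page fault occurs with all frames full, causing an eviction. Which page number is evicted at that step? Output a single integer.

Answer: 1

Derivation:
Step 0: ref 4 -> FAULT, frames=[4,-,-,-]
Step 1: ref 3 -> FAULT, frames=[4,3,-,-]
Step 2: ref 3 -> HIT, frames=[4,3,-,-]
Step 3: ref 1 -> FAULT, frames=[4,3,1,-]
Step 4: ref 4 -> HIT, frames=[4,3,1,-]
Step 5: ref 4 -> HIT, frames=[4,3,1,-]
Step 6: ref 2 -> FAULT, frames=[4,3,1,2]
Step 7: ref 4 -> HIT, frames=[4,3,1,2]
Step 8: ref 2 -> HIT, frames=[4,3,1,2]
Step 9: ref 6 -> FAULT, evict 4, frames=[6,3,1,2]
Step 10: ref 4 -> FAULT, evict 3, frames=[6,4,1,2]
Step 11: ref 6 -> HIT, frames=[6,4,1,2]
Step 12: ref 3 -> FAULT, evict 1, frames=[6,4,3,2]
At step 12: evicted page 1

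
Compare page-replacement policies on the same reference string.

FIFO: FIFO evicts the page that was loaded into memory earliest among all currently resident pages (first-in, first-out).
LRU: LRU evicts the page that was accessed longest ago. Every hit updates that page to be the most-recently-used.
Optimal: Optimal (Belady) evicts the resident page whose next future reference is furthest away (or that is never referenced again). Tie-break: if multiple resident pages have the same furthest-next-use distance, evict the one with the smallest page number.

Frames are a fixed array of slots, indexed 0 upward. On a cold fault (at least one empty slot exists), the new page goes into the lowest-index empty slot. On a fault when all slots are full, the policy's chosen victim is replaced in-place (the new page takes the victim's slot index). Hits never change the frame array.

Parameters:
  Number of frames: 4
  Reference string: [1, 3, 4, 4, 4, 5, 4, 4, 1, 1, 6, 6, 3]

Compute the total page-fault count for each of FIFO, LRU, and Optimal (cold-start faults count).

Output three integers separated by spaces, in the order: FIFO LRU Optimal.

--- FIFO ---
  step 0: ref 1 -> FAULT, frames=[1,-,-,-] (faults so far: 1)
  step 1: ref 3 -> FAULT, frames=[1,3,-,-] (faults so far: 2)
  step 2: ref 4 -> FAULT, frames=[1,3,4,-] (faults so far: 3)
  step 3: ref 4 -> HIT, frames=[1,3,4,-] (faults so far: 3)
  step 4: ref 4 -> HIT, frames=[1,3,4,-] (faults so far: 3)
  step 5: ref 5 -> FAULT, frames=[1,3,4,5] (faults so far: 4)
  step 6: ref 4 -> HIT, frames=[1,3,4,5] (faults so far: 4)
  step 7: ref 4 -> HIT, frames=[1,3,4,5] (faults so far: 4)
  step 8: ref 1 -> HIT, frames=[1,3,4,5] (faults so far: 4)
  step 9: ref 1 -> HIT, frames=[1,3,4,5] (faults so far: 4)
  step 10: ref 6 -> FAULT, evict 1, frames=[6,3,4,5] (faults so far: 5)
  step 11: ref 6 -> HIT, frames=[6,3,4,5] (faults so far: 5)
  step 12: ref 3 -> HIT, frames=[6,3,4,5] (faults so far: 5)
  FIFO total faults: 5
--- LRU ---
  step 0: ref 1 -> FAULT, frames=[1,-,-,-] (faults so far: 1)
  step 1: ref 3 -> FAULT, frames=[1,3,-,-] (faults so far: 2)
  step 2: ref 4 -> FAULT, frames=[1,3,4,-] (faults so far: 3)
  step 3: ref 4 -> HIT, frames=[1,3,4,-] (faults so far: 3)
  step 4: ref 4 -> HIT, frames=[1,3,4,-] (faults so far: 3)
  step 5: ref 5 -> FAULT, frames=[1,3,4,5] (faults so far: 4)
  step 6: ref 4 -> HIT, frames=[1,3,4,5] (faults so far: 4)
  step 7: ref 4 -> HIT, frames=[1,3,4,5] (faults so far: 4)
  step 8: ref 1 -> HIT, frames=[1,3,4,5] (faults so far: 4)
  step 9: ref 1 -> HIT, frames=[1,3,4,5] (faults so far: 4)
  step 10: ref 6 -> FAULT, evict 3, frames=[1,6,4,5] (faults so far: 5)
  step 11: ref 6 -> HIT, frames=[1,6,4,5] (faults so far: 5)
  step 12: ref 3 -> FAULT, evict 5, frames=[1,6,4,3] (faults so far: 6)
  LRU total faults: 6
--- Optimal ---
  step 0: ref 1 -> FAULT, frames=[1,-,-,-] (faults so far: 1)
  step 1: ref 3 -> FAULT, frames=[1,3,-,-] (faults so far: 2)
  step 2: ref 4 -> FAULT, frames=[1,3,4,-] (faults so far: 3)
  step 3: ref 4 -> HIT, frames=[1,3,4,-] (faults so far: 3)
  step 4: ref 4 -> HIT, frames=[1,3,4,-] (faults so far: 3)
  step 5: ref 5 -> FAULT, frames=[1,3,4,5] (faults so far: 4)
  step 6: ref 4 -> HIT, frames=[1,3,4,5] (faults so far: 4)
  step 7: ref 4 -> HIT, frames=[1,3,4,5] (faults so far: 4)
  step 8: ref 1 -> HIT, frames=[1,3,4,5] (faults so far: 4)
  step 9: ref 1 -> HIT, frames=[1,3,4,5] (faults so far: 4)
  step 10: ref 6 -> FAULT, evict 1, frames=[6,3,4,5] (faults so far: 5)
  step 11: ref 6 -> HIT, frames=[6,3,4,5] (faults so far: 5)
  step 12: ref 3 -> HIT, frames=[6,3,4,5] (faults so far: 5)
  Optimal total faults: 5

Answer: 5 6 5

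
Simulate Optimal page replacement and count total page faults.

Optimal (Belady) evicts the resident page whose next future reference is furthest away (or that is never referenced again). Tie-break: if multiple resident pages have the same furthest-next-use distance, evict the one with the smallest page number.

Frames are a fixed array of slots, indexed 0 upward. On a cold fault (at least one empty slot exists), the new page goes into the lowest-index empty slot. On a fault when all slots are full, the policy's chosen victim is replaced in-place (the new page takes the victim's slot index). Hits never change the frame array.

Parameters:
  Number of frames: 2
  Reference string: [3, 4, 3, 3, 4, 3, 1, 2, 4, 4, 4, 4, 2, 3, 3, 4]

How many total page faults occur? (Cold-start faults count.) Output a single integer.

Answer: 5

Derivation:
Step 0: ref 3 → FAULT, frames=[3,-]
Step 1: ref 4 → FAULT, frames=[3,4]
Step 2: ref 3 → HIT, frames=[3,4]
Step 3: ref 3 → HIT, frames=[3,4]
Step 4: ref 4 → HIT, frames=[3,4]
Step 5: ref 3 → HIT, frames=[3,4]
Step 6: ref 1 → FAULT (evict 3), frames=[1,4]
Step 7: ref 2 → FAULT (evict 1), frames=[2,4]
Step 8: ref 4 → HIT, frames=[2,4]
Step 9: ref 4 → HIT, frames=[2,4]
Step 10: ref 4 → HIT, frames=[2,4]
Step 11: ref 4 → HIT, frames=[2,4]
Step 12: ref 2 → HIT, frames=[2,4]
Step 13: ref 3 → FAULT (evict 2), frames=[3,4]
Step 14: ref 3 → HIT, frames=[3,4]
Step 15: ref 4 → HIT, frames=[3,4]
Total faults: 5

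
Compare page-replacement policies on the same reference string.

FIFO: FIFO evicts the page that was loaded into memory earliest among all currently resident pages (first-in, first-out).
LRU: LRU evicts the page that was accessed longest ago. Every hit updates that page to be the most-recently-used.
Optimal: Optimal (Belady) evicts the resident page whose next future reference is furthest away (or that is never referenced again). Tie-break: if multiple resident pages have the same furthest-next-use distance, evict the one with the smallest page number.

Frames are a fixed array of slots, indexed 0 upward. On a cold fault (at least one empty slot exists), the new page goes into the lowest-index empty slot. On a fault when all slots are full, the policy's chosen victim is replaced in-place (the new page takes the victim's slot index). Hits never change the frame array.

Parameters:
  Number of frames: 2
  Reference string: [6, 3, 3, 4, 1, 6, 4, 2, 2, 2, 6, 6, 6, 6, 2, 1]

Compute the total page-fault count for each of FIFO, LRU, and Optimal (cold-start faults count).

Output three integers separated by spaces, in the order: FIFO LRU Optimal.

Answer: 9 9 7

Derivation:
--- FIFO ---
  step 0: ref 6 -> FAULT, frames=[6,-] (faults so far: 1)
  step 1: ref 3 -> FAULT, frames=[6,3] (faults so far: 2)
  step 2: ref 3 -> HIT, frames=[6,3] (faults so far: 2)
  step 3: ref 4 -> FAULT, evict 6, frames=[4,3] (faults so far: 3)
  step 4: ref 1 -> FAULT, evict 3, frames=[4,1] (faults so far: 4)
  step 5: ref 6 -> FAULT, evict 4, frames=[6,1] (faults so far: 5)
  step 6: ref 4 -> FAULT, evict 1, frames=[6,4] (faults so far: 6)
  step 7: ref 2 -> FAULT, evict 6, frames=[2,4] (faults so far: 7)
  step 8: ref 2 -> HIT, frames=[2,4] (faults so far: 7)
  step 9: ref 2 -> HIT, frames=[2,4] (faults so far: 7)
  step 10: ref 6 -> FAULT, evict 4, frames=[2,6] (faults so far: 8)
  step 11: ref 6 -> HIT, frames=[2,6] (faults so far: 8)
  step 12: ref 6 -> HIT, frames=[2,6] (faults so far: 8)
  step 13: ref 6 -> HIT, frames=[2,6] (faults so far: 8)
  step 14: ref 2 -> HIT, frames=[2,6] (faults so far: 8)
  step 15: ref 1 -> FAULT, evict 2, frames=[1,6] (faults so far: 9)
  FIFO total faults: 9
--- LRU ---
  step 0: ref 6 -> FAULT, frames=[6,-] (faults so far: 1)
  step 1: ref 3 -> FAULT, frames=[6,3] (faults so far: 2)
  step 2: ref 3 -> HIT, frames=[6,3] (faults so far: 2)
  step 3: ref 4 -> FAULT, evict 6, frames=[4,3] (faults so far: 3)
  step 4: ref 1 -> FAULT, evict 3, frames=[4,1] (faults so far: 4)
  step 5: ref 6 -> FAULT, evict 4, frames=[6,1] (faults so far: 5)
  step 6: ref 4 -> FAULT, evict 1, frames=[6,4] (faults so far: 6)
  step 7: ref 2 -> FAULT, evict 6, frames=[2,4] (faults so far: 7)
  step 8: ref 2 -> HIT, frames=[2,4] (faults so far: 7)
  step 9: ref 2 -> HIT, frames=[2,4] (faults so far: 7)
  step 10: ref 6 -> FAULT, evict 4, frames=[2,6] (faults so far: 8)
  step 11: ref 6 -> HIT, frames=[2,6] (faults so far: 8)
  step 12: ref 6 -> HIT, frames=[2,6] (faults so far: 8)
  step 13: ref 6 -> HIT, frames=[2,6] (faults so far: 8)
  step 14: ref 2 -> HIT, frames=[2,6] (faults so far: 8)
  step 15: ref 1 -> FAULT, evict 6, frames=[2,1] (faults so far: 9)
  LRU total faults: 9
--- Optimal ---
  step 0: ref 6 -> FAULT, frames=[6,-] (faults so far: 1)
  step 1: ref 3 -> FAULT, frames=[6,3] (faults so far: 2)
  step 2: ref 3 -> HIT, frames=[6,3] (faults so far: 2)
  step 3: ref 4 -> FAULT, evict 3, frames=[6,4] (faults so far: 3)
  step 4: ref 1 -> FAULT, evict 4, frames=[6,1] (faults so far: 4)
  step 5: ref 6 -> HIT, frames=[6,1] (faults so far: 4)
  step 6: ref 4 -> FAULT, evict 1, frames=[6,4] (faults so far: 5)
  step 7: ref 2 -> FAULT, evict 4, frames=[6,2] (faults so far: 6)
  step 8: ref 2 -> HIT, frames=[6,2] (faults so far: 6)
  step 9: ref 2 -> HIT, frames=[6,2] (faults so far: 6)
  step 10: ref 6 -> HIT, frames=[6,2] (faults so far: 6)
  step 11: ref 6 -> HIT, frames=[6,2] (faults so far: 6)
  step 12: ref 6 -> HIT, frames=[6,2] (faults so far: 6)
  step 13: ref 6 -> HIT, frames=[6,2] (faults so far: 6)
  step 14: ref 2 -> HIT, frames=[6,2] (faults so far: 6)
  step 15: ref 1 -> FAULT, evict 2, frames=[6,1] (faults so far: 7)
  Optimal total faults: 7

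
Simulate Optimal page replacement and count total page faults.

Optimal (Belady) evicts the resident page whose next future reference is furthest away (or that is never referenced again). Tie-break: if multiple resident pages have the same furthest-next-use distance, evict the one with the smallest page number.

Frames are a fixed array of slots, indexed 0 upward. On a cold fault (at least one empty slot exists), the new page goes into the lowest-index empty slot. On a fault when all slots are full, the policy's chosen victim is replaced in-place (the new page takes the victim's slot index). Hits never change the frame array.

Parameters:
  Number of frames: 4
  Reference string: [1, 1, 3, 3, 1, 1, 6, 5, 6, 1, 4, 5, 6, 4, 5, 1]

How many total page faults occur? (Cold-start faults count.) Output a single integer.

Answer: 5

Derivation:
Step 0: ref 1 → FAULT, frames=[1,-,-,-]
Step 1: ref 1 → HIT, frames=[1,-,-,-]
Step 2: ref 3 → FAULT, frames=[1,3,-,-]
Step 3: ref 3 → HIT, frames=[1,3,-,-]
Step 4: ref 1 → HIT, frames=[1,3,-,-]
Step 5: ref 1 → HIT, frames=[1,3,-,-]
Step 6: ref 6 → FAULT, frames=[1,3,6,-]
Step 7: ref 5 → FAULT, frames=[1,3,6,5]
Step 8: ref 6 → HIT, frames=[1,3,6,5]
Step 9: ref 1 → HIT, frames=[1,3,6,5]
Step 10: ref 4 → FAULT (evict 3), frames=[1,4,6,5]
Step 11: ref 5 → HIT, frames=[1,4,6,5]
Step 12: ref 6 → HIT, frames=[1,4,6,5]
Step 13: ref 4 → HIT, frames=[1,4,6,5]
Step 14: ref 5 → HIT, frames=[1,4,6,5]
Step 15: ref 1 → HIT, frames=[1,4,6,5]
Total faults: 5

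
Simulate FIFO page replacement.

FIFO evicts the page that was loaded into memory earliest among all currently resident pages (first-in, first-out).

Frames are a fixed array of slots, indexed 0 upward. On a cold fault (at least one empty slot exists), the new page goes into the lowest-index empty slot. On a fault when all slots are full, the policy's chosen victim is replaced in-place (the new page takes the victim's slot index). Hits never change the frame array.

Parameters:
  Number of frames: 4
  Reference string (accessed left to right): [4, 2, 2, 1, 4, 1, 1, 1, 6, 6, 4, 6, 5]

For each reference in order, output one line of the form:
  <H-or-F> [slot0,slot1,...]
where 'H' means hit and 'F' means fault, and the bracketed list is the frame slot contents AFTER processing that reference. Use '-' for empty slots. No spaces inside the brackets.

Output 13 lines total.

F [4,-,-,-]
F [4,2,-,-]
H [4,2,-,-]
F [4,2,1,-]
H [4,2,1,-]
H [4,2,1,-]
H [4,2,1,-]
H [4,2,1,-]
F [4,2,1,6]
H [4,2,1,6]
H [4,2,1,6]
H [4,2,1,6]
F [5,2,1,6]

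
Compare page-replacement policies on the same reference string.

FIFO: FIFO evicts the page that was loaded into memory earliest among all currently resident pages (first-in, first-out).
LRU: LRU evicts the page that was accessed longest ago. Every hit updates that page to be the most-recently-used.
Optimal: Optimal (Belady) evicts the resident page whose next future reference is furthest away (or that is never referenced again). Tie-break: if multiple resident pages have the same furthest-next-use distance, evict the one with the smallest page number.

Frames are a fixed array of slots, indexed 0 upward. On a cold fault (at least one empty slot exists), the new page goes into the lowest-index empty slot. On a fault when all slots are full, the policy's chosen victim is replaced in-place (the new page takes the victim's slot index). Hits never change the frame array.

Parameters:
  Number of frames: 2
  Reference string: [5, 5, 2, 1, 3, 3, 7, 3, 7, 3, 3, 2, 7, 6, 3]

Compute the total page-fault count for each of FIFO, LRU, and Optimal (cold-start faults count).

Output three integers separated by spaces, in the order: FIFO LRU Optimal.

--- FIFO ---
  step 0: ref 5 -> FAULT, frames=[5,-] (faults so far: 1)
  step 1: ref 5 -> HIT, frames=[5,-] (faults so far: 1)
  step 2: ref 2 -> FAULT, frames=[5,2] (faults so far: 2)
  step 3: ref 1 -> FAULT, evict 5, frames=[1,2] (faults so far: 3)
  step 4: ref 3 -> FAULT, evict 2, frames=[1,3] (faults so far: 4)
  step 5: ref 3 -> HIT, frames=[1,3] (faults so far: 4)
  step 6: ref 7 -> FAULT, evict 1, frames=[7,3] (faults so far: 5)
  step 7: ref 3 -> HIT, frames=[7,3] (faults so far: 5)
  step 8: ref 7 -> HIT, frames=[7,3] (faults so far: 5)
  step 9: ref 3 -> HIT, frames=[7,3] (faults so far: 5)
  step 10: ref 3 -> HIT, frames=[7,3] (faults so far: 5)
  step 11: ref 2 -> FAULT, evict 3, frames=[7,2] (faults so far: 6)
  step 12: ref 7 -> HIT, frames=[7,2] (faults so far: 6)
  step 13: ref 6 -> FAULT, evict 7, frames=[6,2] (faults so far: 7)
  step 14: ref 3 -> FAULT, evict 2, frames=[6,3] (faults so far: 8)
  FIFO total faults: 8
--- LRU ---
  step 0: ref 5 -> FAULT, frames=[5,-] (faults so far: 1)
  step 1: ref 5 -> HIT, frames=[5,-] (faults so far: 1)
  step 2: ref 2 -> FAULT, frames=[5,2] (faults so far: 2)
  step 3: ref 1 -> FAULT, evict 5, frames=[1,2] (faults so far: 3)
  step 4: ref 3 -> FAULT, evict 2, frames=[1,3] (faults so far: 4)
  step 5: ref 3 -> HIT, frames=[1,3] (faults so far: 4)
  step 6: ref 7 -> FAULT, evict 1, frames=[7,3] (faults so far: 5)
  step 7: ref 3 -> HIT, frames=[7,3] (faults so far: 5)
  step 8: ref 7 -> HIT, frames=[7,3] (faults so far: 5)
  step 9: ref 3 -> HIT, frames=[7,3] (faults so far: 5)
  step 10: ref 3 -> HIT, frames=[7,3] (faults so far: 5)
  step 11: ref 2 -> FAULT, evict 7, frames=[2,3] (faults so far: 6)
  step 12: ref 7 -> FAULT, evict 3, frames=[2,7] (faults so far: 7)
  step 13: ref 6 -> FAULT, evict 2, frames=[6,7] (faults so far: 8)
  step 14: ref 3 -> FAULT, evict 7, frames=[6,3] (faults so far: 9)
  LRU total faults: 9
--- Optimal ---
  step 0: ref 5 -> FAULT, frames=[5,-] (faults so far: 1)
  step 1: ref 5 -> HIT, frames=[5,-] (faults so far: 1)
  step 2: ref 2 -> FAULT, frames=[5,2] (faults so far: 2)
  step 3: ref 1 -> FAULT, evict 5, frames=[1,2] (faults so far: 3)
  step 4: ref 3 -> FAULT, evict 1, frames=[3,2] (faults so far: 4)
  step 5: ref 3 -> HIT, frames=[3,2] (faults so far: 4)
  step 6: ref 7 -> FAULT, evict 2, frames=[3,7] (faults so far: 5)
  step 7: ref 3 -> HIT, frames=[3,7] (faults so far: 5)
  step 8: ref 7 -> HIT, frames=[3,7] (faults so far: 5)
  step 9: ref 3 -> HIT, frames=[3,7] (faults so far: 5)
  step 10: ref 3 -> HIT, frames=[3,7] (faults so far: 5)
  step 11: ref 2 -> FAULT, evict 3, frames=[2,7] (faults so far: 6)
  step 12: ref 7 -> HIT, frames=[2,7] (faults so far: 6)
  step 13: ref 6 -> FAULT, evict 2, frames=[6,7] (faults so far: 7)
  step 14: ref 3 -> FAULT, evict 6, frames=[3,7] (faults so far: 8)
  Optimal total faults: 8

Answer: 8 9 8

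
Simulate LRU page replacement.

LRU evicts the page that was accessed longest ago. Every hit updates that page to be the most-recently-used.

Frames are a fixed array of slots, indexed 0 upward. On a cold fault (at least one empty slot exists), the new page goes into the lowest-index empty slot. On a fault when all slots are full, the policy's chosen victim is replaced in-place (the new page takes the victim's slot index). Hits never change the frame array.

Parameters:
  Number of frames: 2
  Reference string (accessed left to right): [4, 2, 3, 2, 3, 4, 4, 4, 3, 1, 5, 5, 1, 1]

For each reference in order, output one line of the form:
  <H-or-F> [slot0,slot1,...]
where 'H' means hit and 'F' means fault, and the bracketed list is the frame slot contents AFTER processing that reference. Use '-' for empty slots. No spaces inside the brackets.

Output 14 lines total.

F [4,-]
F [4,2]
F [3,2]
H [3,2]
H [3,2]
F [3,4]
H [3,4]
H [3,4]
H [3,4]
F [3,1]
F [5,1]
H [5,1]
H [5,1]
H [5,1]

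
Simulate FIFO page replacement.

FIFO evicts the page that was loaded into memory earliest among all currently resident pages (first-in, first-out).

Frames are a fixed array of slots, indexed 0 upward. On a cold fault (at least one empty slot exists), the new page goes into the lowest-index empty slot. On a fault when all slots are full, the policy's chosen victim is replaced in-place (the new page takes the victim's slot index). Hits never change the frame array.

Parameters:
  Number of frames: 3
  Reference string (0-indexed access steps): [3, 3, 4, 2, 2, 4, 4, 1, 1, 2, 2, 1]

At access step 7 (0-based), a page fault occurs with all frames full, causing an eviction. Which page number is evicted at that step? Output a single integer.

Step 0: ref 3 -> FAULT, frames=[3,-,-]
Step 1: ref 3 -> HIT, frames=[3,-,-]
Step 2: ref 4 -> FAULT, frames=[3,4,-]
Step 3: ref 2 -> FAULT, frames=[3,4,2]
Step 4: ref 2 -> HIT, frames=[3,4,2]
Step 5: ref 4 -> HIT, frames=[3,4,2]
Step 6: ref 4 -> HIT, frames=[3,4,2]
Step 7: ref 1 -> FAULT, evict 3, frames=[1,4,2]
At step 7: evicted page 3

Answer: 3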